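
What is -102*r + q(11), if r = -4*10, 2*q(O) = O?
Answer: 8171/2 ≈ 4085.5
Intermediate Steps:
q(O) = O/2
r = -40
-102*r + q(11) = -102*(-40) + (1/2)*11 = 4080 + 11/2 = 8171/2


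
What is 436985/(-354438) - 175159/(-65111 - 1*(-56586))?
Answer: 601625861/31150350 ≈ 19.314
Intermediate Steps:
436985/(-354438) - 175159/(-65111 - 1*(-56586)) = 436985*(-1/354438) - 175159/(-65111 + 56586) = -4505/3654 - 175159/(-8525) = -4505/3654 - 175159*(-1/8525) = -4505/3654 + 175159/8525 = 601625861/31150350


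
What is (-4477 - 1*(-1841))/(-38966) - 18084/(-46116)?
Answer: 34425955/74873169 ≈ 0.45979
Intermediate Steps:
(-4477 - 1*(-1841))/(-38966) - 18084/(-46116) = (-4477 + 1841)*(-1/38966) - 18084*(-1/46116) = -2636*(-1/38966) + 1507/3843 = 1318/19483 + 1507/3843 = 34425955/74873169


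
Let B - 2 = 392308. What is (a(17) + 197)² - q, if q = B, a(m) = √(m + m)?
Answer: -353467 + 394*√34 ≈ -3.5117e+5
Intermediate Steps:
a(m) = √2*√m (a(m) = √(2*m) = √2*√m)
B = 392310 (B = 2 + 392308 = 392310)
q = 392310
(a(17) + 197)² - q = (√2*√17 + 197)² - 1*392310 = (√34 + 197)² - 392310 = (197 + √34)² - 392310 = -392310 + (197 + √34)²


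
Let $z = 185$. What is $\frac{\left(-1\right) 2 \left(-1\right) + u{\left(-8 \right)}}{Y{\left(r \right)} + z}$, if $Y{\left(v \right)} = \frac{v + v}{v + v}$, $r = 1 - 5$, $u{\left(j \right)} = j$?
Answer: $- \frac{1}{31} \approx -0.032258$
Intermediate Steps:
$r = -4$
$Y{\left(v \right)} = 1$ ($Y{\left(v \right)} = \frac{2 v}{2 v} = 2 v \frac{1}{2 v} = 1$)
$\frac{\left(-1\right) 2 \left(-1\right) + u{\left(-8 \right)}}{Y{\left(r \right)} + z} = \frac{\left(-1\right) 2 \left(-1\right) - 8}{1 + 185} = \frac{\left(-2\right) \left(-1\right) - 8}{186} = \left(2 - 8\right) \frac{1}{186} = \left(-6\right) \frac{1}{186} = - \frac{1}{31}$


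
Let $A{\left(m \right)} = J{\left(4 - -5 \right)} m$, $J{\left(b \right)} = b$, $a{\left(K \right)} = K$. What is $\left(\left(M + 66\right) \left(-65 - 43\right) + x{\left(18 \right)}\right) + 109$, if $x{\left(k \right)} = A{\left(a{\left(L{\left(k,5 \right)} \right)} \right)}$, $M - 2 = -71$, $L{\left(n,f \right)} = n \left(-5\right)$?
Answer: $-377$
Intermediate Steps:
$L{\left(n,f \right)} = - 5 n$
$M = -69$ ($M = 2 - 71 = -69$)
$A{\left(m \right)} = 9 m$ ($A{\left(m \right)} = \left(4 - -5\right) m = \left(4 + 5\right) m = 9 m$)
$x{\left(k \right)} = - 45 k$ ($x{\left(k \right)} = 9 \left(- 5 k\right) = - 45 k$)
$\left(\left(M + 66\right) \left(-65 - 43\right) + x{\left(18 \right)}\right) + 109 = \left(\left(-69 + 66\right) \left(-65 - 43\right) - 810\right) + 109 = \left(\left(-3\right) \left(-108\right) - 810\right) + 109 = \left(324 - 810\right) + 109 = -486 + 109 = -377$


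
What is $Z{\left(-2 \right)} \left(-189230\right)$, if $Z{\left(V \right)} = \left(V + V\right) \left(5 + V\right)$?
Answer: $2270760$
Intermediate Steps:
$Z{\left(V \right)} = 2 V \left(5 + V\right)$
$Z{\left(-2 \right)} \left(-189230\right) = 2 \left(-2\right) \left(5 - 2\right) \left(-189230\right) = 2 \left(-2\right) 3 \left(-189230\right) = \left(-12\right) \left(-189230\right) = 2270760$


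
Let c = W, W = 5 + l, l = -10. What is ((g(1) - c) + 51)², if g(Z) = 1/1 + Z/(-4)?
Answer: 51529/16 ≈ 3220.6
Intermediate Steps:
W = -5 (W = 5 - 10 = -5)
g(Z) = 1 - Z/4 (g(Z) = 1*1 + Z*(-¼) = 1 - Z/4)
c = -5
((g(1) - c) + 51)² = (((1 - ¼*1) - 1*(-5)) + 51)² = (((1 - ¼) + 5) + 51)² = ((¾ + 5) + 51)² = (23/4 + 51)² = (227/4)² = 51529/16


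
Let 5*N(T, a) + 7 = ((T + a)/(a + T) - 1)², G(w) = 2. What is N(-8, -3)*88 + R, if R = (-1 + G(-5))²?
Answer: -611/5 ≈ -122.20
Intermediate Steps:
N(T, a) = -7/5 (N(T, a) = -7/5 + ((T + a)/(a + T) - 1)²/5 = -7/5 + ((T + a)/(T + a) - 1)²/5 = -7/5 + (1 - 1)²/5 = -7/5 + (⅕)*0² = -7/5 + (⅕)*0 = -7/5 + 0 = -7/5)
R = 1 (R = (-1 + 2)² = 1² = 1)
N(-8, -3)*88 + R = -7/5*88 + 1 = -616/5 + 1 = -611/5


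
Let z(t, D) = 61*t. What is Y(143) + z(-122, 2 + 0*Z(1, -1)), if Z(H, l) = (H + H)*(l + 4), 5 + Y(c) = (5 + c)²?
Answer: 14457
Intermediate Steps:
Y(c) = -5 + (5 + c)²
Z(H, l) = 2*H*(4 + l) (Z(H, l) = (2*H)*(4 + l) = 2*H*(4 + l))
Y(143) + z(-122, 2 + 0*Z(1, -1)) = (-5 + (5 + 143)²) + 61*(-122) = (-5 + 148²) - 7442 = (-5 + 21904) - 7442 = 21899 - 7442 = 14457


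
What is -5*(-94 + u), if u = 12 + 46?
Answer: 180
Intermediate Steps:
u = 58
-5*(-94 + u) = -5*(-94 + 58) = -5*(-36) = 180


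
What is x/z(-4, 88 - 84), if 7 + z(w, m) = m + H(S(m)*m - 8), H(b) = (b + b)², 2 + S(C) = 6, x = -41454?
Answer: -41454/253 ≈ -163.85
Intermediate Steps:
S(C) = 4 (S(C) = -2 + 6 = 4)
H(b) = 4*b² (H(b) = (2*b)² = 4*b²)
z(w, m) = -7 + m + 4*(-8 + 4*m)² (z(w, m) = -7 + (m + 4*(4*m - 8)²) = -7 + (m + 4*(-8 + 4*m)²) = -7 + m + 4*(-8 + 4*m)²)
x/z(-4, 88 - 84) = -41454/(-7 + (88 - 84) + 64*(-2 + (88 - 84))²) = -41454/(-7 + 4 + 64*(-2 + 4)²) = -41454/(-7 + 4 + 64*2²) = -41454/(-7 + 4 + 64*4) = -41454/(-7 + 4 + 256) = -41454/253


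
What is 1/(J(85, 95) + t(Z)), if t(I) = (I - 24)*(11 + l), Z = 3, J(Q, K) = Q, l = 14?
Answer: -1/440 ≈ -0.0022727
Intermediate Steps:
t(I) = -600 + 25*I (t(I) = (I - 24)*(11 + 14) = (-24 + I)*25 = -600 + 25*I)
1/(J(85, 95) + t(Z)) = 1/(85 + (-600 + 25*3)) = 1/(85 + (-600 + 75)) = 1/(85 - 525) = 1/(-440) = -1/440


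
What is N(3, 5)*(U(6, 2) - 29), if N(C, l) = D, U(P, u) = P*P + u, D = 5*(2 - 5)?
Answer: -135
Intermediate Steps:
D = -15 (D = 5*(-3) = -15)
U(P, u) = u + P² (U(P, u) = P² + u = u + P²)
N(C, l) = -15
N(3, 5)*(U(6, 2) - 29) = -15*((2 + 6²) - 29) = -15*((2 + 36) - 29) = -15*(38 - 29) = -15*9 = -135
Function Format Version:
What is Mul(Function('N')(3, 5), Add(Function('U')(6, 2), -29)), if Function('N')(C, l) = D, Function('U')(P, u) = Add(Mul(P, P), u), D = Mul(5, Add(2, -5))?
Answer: -135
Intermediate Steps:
D = -15 (D = Mul(5, -3) = -15)
Function('U')(P, u) = Add(u, Pow(P, 2)) (Function('U')(P, u) = Add(Pow(P, 2), u) = Add(u, Pow(P, 2)))
Function('N')(C, l) = -15
Mul(Function('N')(3, 5), Add(Function('U')(6, 2), -29)) = Mul(-15, Add(Add(2, Pow(6, 2)), -29)) = Mul(-15, Add(Add(2, 36), -29)) = Mul(-15, Add(38, -29)) = Mul(-15, 9) = -135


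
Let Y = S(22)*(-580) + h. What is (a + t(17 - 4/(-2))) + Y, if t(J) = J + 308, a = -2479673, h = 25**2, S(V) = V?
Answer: -2491481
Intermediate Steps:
h = 625
Y = -12135 (Y = 22*(-580) + 625 = -12760 + 625 = -12135)
t(J) = 308 + J
(a + t(17 - 4/(-2))) + Y = (-2479673 + (308 + (17 - 4/(-2)))) - 12135 = (-2479673 + (308 + (17 - 1/2*(-4)))) - 12135 = (-2479673 + (308 + (17 + 2))) - 12135 = (-2479673 + (308 + 19)) - 12135 = (-2479673 + 327) - 12135 = -2479346 - 12135 = -2491481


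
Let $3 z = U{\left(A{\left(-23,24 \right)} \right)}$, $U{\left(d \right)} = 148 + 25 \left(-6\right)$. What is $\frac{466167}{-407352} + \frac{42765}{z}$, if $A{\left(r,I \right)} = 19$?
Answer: $- \frac{8710359529}{135784} \approx -64149.0$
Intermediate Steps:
$U{\left(d \right)} = -2$ ($U{\left(d \right)} = 148 - 150 = -2$)
$z = - \frac{2}{3}$ ($z = \frac{1}{3} \left(-2\right) = - \frac{2}{3} \approx -0.66667$)
$\frac{466167}{-407352} + \frac{42765}{z} = \frac{466167}{-407352} + \frac{42765}{- \frac{2}{3}} = 466167 \left(- \frac{1}{407352}\right) + 42765 \left(- \frac{3}{2}\right) = - \frac{155389}{135784} - \frac{128295}{2} = - \frac{8710359529}{135784}$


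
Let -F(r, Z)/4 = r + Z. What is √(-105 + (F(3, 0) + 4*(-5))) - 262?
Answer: -262 + I*√137 ≈ -262.0 + 11.705*I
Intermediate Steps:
F(r, Z) = -4*Z - 4*r (F(r, Z) = -4*(r + Z) = -4*(Z + r) = -4*Z - 4*r)
√(-105 + (F(3, 0) + 4*(-5))) - 262 = √(-105 + ((-4*0 - 4*3) + 4*(-5))) - 262 = √(-105 + ((0 - 12) - 20)) - 262 = √(-105 + (-12 - 20)) - 262 = √(-105 - 32) - 262 = √(-137) - 262 = I*√137 - 262 = -262 + I*√137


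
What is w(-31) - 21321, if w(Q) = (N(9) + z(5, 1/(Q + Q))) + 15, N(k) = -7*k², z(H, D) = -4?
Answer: -21877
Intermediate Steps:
w(Q) = -556 (w(Q) = (-7*9² - 4) + 15 = (-7*81 - 4) + 15 = (-567 - 4) + 15 = -571 + 15 = -556)
w(-31) - 21321 = -556 - 21321 = -21877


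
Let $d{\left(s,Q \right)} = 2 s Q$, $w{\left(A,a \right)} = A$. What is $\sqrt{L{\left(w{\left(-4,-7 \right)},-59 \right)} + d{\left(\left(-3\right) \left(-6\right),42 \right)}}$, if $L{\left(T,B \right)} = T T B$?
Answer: $2 \sqrt{142} \approx 23.833$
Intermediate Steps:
$d{\left(s,Q \right)} = 2 Q s$
$L{\left(T,B \right)} = B T^{2}$ ($L{\left(T,B \right)} = T^{2} B = B T^{2}$)
$\sqrt{L{\left(w{\left(-4,-7 \right)},-59 \right)} + d{\left(\left(-3\right) \left(-6\right),42 \right)}} = \sqrt{- 59 \left(-4\right)^{2} + 2 \cdot 42 \left(\left(-3\right) \left(-6\right)\right)} = \sqrt{\left(-59\right) 16 + 2 \cdot 42 \cdot 18} = \sqrt{-944 + 1512} = \sqrt{568} = 2 \sqrt{142}$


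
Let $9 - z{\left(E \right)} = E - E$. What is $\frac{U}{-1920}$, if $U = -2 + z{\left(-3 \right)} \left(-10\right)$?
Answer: $\frac{23}{480} \approx 0.047917$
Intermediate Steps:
$z{\left(E \right)} = 9$ ($z{\left(E \right)} = 9 - \left(E - E\right) = 9 - 0 = 9 + 0 = 9$)
$U = -92$ ($U = -2 + 9 \left(-10\right) = -2 - 90 = -92$)
$\frac{U}{-1920} = - \frac{92}{-1920} = \left(-92\right) \left(- \frac{1}{1920}\right) = \frac{23}{480}$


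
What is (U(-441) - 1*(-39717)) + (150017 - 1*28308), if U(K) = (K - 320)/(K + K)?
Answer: 142378493/882 ≈ 1.6143e+5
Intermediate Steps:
U(K) = (-320 + K)/(2*K) (U(K) = (-320 + K)/((2*K)) = (-320 + K)*(1/(2*K)) = (-320 + K)/(2*K))
(U(-441) - 1*(-39717)) + (150017 - 1*28308) = ((½)*(-320 - 441)/(-441) - 1*(-39717)) + (150017 - 1*28308) = ((½)*(-1/441)*(-761) + 39717) + (150017 - 28308) = (761/882 + 39717) + 121709 = 35031155/882 + 121709 = 142378493/882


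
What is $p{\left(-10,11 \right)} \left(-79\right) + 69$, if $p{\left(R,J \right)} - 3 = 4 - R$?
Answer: $-1274$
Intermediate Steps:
$p{\left(R,J \right)} = 7 - R$ ($p{\left(R,J \right)} = 3 - \left(-4 + R\right) = 7 - R$)
$p{\left(-10,11 \right)} \left(-79\right) + 69 = \left(7 - -10\right) \left(-79\right) + 69 = \left(7 + 10\right) \left(-79\right) + 69 = 17 \left(-79\right) + 69 = -1343 + 69 = -1274$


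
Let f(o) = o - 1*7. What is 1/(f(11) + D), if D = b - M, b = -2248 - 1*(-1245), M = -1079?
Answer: 1/80 ≈ 0.012500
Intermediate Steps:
b = -1003 (b = -2248 + 1245 = -1003)
f(o) = -7 + o (f(o) = o - 7 = -7 + o)
D = 76 (D = -1003 - 1*(-1079) = -1003 + 1079 = 76)
1/(f(11) + D) = 1/((-7 + 11) + 76) = 1/(4 + 76) = 1/80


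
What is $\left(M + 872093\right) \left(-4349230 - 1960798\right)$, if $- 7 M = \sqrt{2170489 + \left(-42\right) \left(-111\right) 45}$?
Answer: $-5502931248604 + \frac{6310028 \sqrt{2380279}}{7} \approx -5.5015 \cdot 10^{12}$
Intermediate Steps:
$M = - \frac{\sqrt{2380279}}{7}$ ($M = - \frac{\sqrt{2170489 + \left(-42\right) \left(-111\right) 45}}{7} = - \frac{\sqrt{2170489 + 4662 \cdot 45}}{7} = - \frac{\sqrt{2170489 + 209790}}{7} = - \frac{\sqrt{2380279}}{7} \approx -220.4$)
$\left(M + 872093\right) \left(-4349230 - 1960798\right) = \left(- \frac{\sqrt{2380279}}{7} + 872093\right) \left(-4349230 - 1960798\right) = \left(872093 - \frac{\sqrt{2380279}}{7}\right) \left(-6310028\right) = -5502931248604 + \frac{6310028 \sqrt{2380279}}{7}$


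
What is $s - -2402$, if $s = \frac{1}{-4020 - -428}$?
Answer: $\frac{8627983}{3592} \approx 2402.0$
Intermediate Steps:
$s = - \frac{1}{3592}$ ($s = \frac{1}{-4020 + 428} = \frac{1}{-3592} = - \frac{1}{3592} \approx -0.0002784$)
$s - -2402 = - \frac{1}{3592} - -2402 = - \frac{1}{3592} + 2402 = \frac{8627983}{3592}$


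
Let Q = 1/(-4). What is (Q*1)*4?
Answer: -1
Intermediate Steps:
Q = -1/4 ≈ -0.25000
(Q*1)*4 = -1/4*1*4 = -1/4*4 = -1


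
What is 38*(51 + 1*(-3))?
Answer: 1824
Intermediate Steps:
38*(51 + 1*(-3)) = 38*(51 - 3) = 38*48 = 1824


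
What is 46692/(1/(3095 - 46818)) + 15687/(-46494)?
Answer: -502212521819/246 ≈ -2.0415e+9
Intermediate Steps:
46692/(1/(3095 - 46818)) + 15687/(-46494) = 46692/(1/(-43723)) + 15687*(-1/46494) = 46692/(-1/43723) - 83/246 = 46692*(-43723) - 83/246 = -2041514316 - 83/246 = -502212521819/246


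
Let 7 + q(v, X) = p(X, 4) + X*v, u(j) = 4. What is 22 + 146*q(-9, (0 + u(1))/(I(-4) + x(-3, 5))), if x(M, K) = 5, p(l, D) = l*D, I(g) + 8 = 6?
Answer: -5920/3 ≈ -1973.3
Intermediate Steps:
I(g) = -2 (I(g) = -8 + 6 = -2)
p(l, D) = D*l
q(v, X) = -7 + 4*X + X*v (q(v, X) = -7 + (4*X + X*v) = -7 + 4*X + X*v)
22 + 146*q(-9, (0 + u(1))/(I(-4) + x(-3, 5))) = 22 + 146*(-7 + 4*((0 + 4)/(-2 + 5)) + ((0 + 4)/(-2 + 5))*(-9)) = 22 + 146*(-7 + 4*(4/3) + (4/3)*(-9)) = 22 + 146*(-7 + 16/3 - 12) = 22 + 146*(-41/3) = 22 - 5986/3 = -5920/3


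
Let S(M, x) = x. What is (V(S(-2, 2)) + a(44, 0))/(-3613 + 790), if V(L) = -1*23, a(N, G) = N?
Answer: -7/941 ≈ -0.0074389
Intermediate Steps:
V(L) = -23
(V(S(-2, 2)) + a(44, 0))/(-3613 + 790) = (-23 + 44)/(-3613 + 790) = 21/(-2823) = 21*(-1/2823) = -7/941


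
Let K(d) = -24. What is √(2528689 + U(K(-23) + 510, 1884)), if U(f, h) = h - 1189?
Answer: 22*√5226 ≈ 1590.4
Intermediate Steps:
U(f, h) = -1189 + h
√(2528689 + U(K(-23) + 510, 1884)) = √(2528689 + (-1189 + 1884)) = √(2528689 + 695) = √2529384 = 22*√5226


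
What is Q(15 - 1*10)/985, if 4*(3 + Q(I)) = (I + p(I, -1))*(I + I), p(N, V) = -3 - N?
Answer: -21/1970 ≈ -0.010660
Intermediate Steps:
Q(I) = -3 - 3*I/2 (Q(I) = -3 + ((I + (-3 - I))*(I + I))/4 = -3 + (-6*I)/4 = -3 - 3*I/2)
Q(15 - 1*10)/985 = (-3 - 3*(15 - 1*10)/2)/985 = (-3 - 3*(15 - 10)/2)*(1/985) = (-3 - 3/2*5)*(1/985) = (-3 - 15/2)*(1/985) = -21/2*1/985 = -21/1970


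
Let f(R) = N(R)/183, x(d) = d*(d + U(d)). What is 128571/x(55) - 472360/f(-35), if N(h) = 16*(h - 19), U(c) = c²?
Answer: 152535057889/1524600 ≈ 1.0005e+5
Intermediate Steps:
N(h) = -304 + 16*h (N(h) = 16*(-19 + h) = -304 + 16*h)
x(d) = d*(d + d²)
f(R) = -304/183 + 16*R/183 (f(R) = (-304 + 16*R)/183 = (-304 + 16*R)*(1/183) = -304/183 + 16*R/183)
128571/x(55) - 472360/f(-35) = 128571/((55²*(1 + 55))) - 472360/(-304/183 + (16/183)*(-35)) = 128571/((3025*56)) - 472360/(-304/183 - 560/183) = 128571/169400 - 472360/(-288/61) = 128571*(1/169400) - 472360*(-61/288) = 128571/169400 + 3601745/36 = 152535057889/1524600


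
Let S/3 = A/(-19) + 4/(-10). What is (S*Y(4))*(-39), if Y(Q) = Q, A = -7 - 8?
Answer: -17316/95 ≈ -182.27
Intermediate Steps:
A = -15
S = 111/95 (S = 3*(-15/(-19) + 4/(-10)) = 3*(-15*(-1/19) + 4*(-⅒)) = 3*(15/19 - ⅖) = 3*(37/95) = 111/95 ≈ 1.1684)
(S*Y(4))*(-39) = ((111/95)*4)*(-39) = (444/95)*(-39) = -17316/95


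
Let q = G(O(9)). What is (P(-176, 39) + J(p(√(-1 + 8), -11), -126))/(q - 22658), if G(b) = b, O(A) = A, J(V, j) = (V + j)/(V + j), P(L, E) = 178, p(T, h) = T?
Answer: -179/22649 ≈ -0.0079032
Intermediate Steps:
J(V, j) = 1
q = 9
(P(-176, 39) + J(p(√(-1 + 8), -11), -126))/(q - 22658) = (178 + 1)/(9 - 22658) = 179/(-22649) = 179*(-1/22649) = -179/22649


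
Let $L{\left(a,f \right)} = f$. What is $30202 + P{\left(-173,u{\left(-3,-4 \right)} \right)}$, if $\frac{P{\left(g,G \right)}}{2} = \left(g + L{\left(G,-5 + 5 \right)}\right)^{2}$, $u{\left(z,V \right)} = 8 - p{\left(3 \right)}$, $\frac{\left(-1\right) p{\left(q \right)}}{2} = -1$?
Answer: $90060$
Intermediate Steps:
$p{\left(q \right)} = 2$ ($p{\left(q \right)} = \left(-2\right) \left(-1\right) = 2$)
$u{\left(z,V \right)} = 6$ ($u{\left(z,V \right)} = 8 - 2 = 6$)
$P{\left(g,G \right)} = 2 g^{2}$ ($P{\left(g,G \right)} = 2 \left(g + \left(-5 + 5\right)\right)^{2} = 2 \left(g + 0\right)^{2} = 2 g^{2}$)
$30202 + P{\left(-173,u{\left(-3,-4 \right)} \right)} = 30202 + 2 \left(-173\right)^{2} = 30202 + 2 \cdot 29929 = 30202 + 59858 = 90060$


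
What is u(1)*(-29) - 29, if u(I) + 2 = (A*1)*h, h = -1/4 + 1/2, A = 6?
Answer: -29/2 ≈ -14.500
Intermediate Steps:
h = ¼ (h = -1*¼ + 1*(½) = -¼ + ½ = ¼ ≈ 0.25000)
u(I) = -½ (u(I) = -2 + (6*1)*(¼) = -2 + 6*(¼) = -2 + 3/2 = -½)
u(1)*(-29) - 29 = -½*(-29) - 29 = 29/2 - 29 = -29/2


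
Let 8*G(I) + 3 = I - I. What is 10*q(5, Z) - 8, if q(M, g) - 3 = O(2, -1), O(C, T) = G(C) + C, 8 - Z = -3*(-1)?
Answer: 153/4 ≈ 38.250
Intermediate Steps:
G(I) = -3/8 (G(I) = -3/8 + (I - I)/8 = -3/8 + (1/8)*0 = -3/8 + 0 = -3/8)
Z = 5 (Z = 8 - (-3)*(-1) = 8 - 1*3 = 8 - 3 = 5)
O(C, T) = -3/8 + C
q(M, g) = 37/8 (q(M, g) = 3 + (-3/8 + 2) = 3 + 13/8 = 37/8)
10*q(5, Z) - 8 = 10*(37/8) - 8 = 185/4 - 8 = 153/4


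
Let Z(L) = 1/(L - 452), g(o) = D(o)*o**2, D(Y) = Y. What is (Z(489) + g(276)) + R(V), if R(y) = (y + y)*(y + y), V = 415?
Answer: 803398613/37 ≈ 2.1713e+7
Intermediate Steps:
g(o) = o**3 (g(o) = o*o**2 = o**3)
R(y) = 4*y**2 (R(y) = (2*y)*(2*y) = 4*y**2)
Z(L) = 1/(-452 + L)
(Z(489) + g(276)) + R(V) = (1/(-452 + 489) + 276**3) + 4*415**2 = (1/37 + 21024576) + 4*172225 = (1/37 + 21024576) + 688900 = 777909313/37 + 688900 = 803398613/37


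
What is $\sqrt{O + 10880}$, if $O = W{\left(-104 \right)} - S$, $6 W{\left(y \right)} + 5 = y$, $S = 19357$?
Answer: $\frac{i \sqrt{305826}}{6} \approx 92.169 i$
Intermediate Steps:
$W{\left(y \right)} = - \frac{5}{6} + \frac{y}{6}$
$O = - \frac{116251}{6}$ ($O = \left(- \frac{5}{6} + \frac{1}{6} \left(-104\right)\right) - 19357 = \left(- \frac{5}{6} - \frac{52}{3}\right) - 19357 = - \frac{109}{6} - 19357 = - \frac{116251}{6} \approx -19375.0$)
$\sqrt{O + 10880} = \sqrt{- \frac{116251}{6} + 10880} = \sqrt{- \frac{50971}{6}} = \frac{i \sqrt{305826}}{6}$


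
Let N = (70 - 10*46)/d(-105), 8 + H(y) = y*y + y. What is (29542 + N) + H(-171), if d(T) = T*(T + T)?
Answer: 43073927/735 ≈ 58604.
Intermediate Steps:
d(T) = 2*T² (d(T) = T*(2*T) = 2*T²)
H(y) = -8 + y + y² (H(y) = -8 + (y*y + y) = -8 + (y² + y) = -8 + (y + y²) = -8 + y + y²)
N = -13/735 (N = (70 - 10*46)/((2*(-105)²)) = (70 - 460)/((2*11025)) = -390/22050 = -390*1/22050 = -13/735 ≈ -0.017687)
(29542 + N) + H(-171) = (29542 - 13/735) + (-8 - 171 + (-171)²) = 21713357/735 + (-8 - 171 + 29241) = 21713357/735 + 29062 = 43073927/735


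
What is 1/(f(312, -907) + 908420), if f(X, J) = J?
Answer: 1/907513 ≈ 1.1019e-6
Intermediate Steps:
1/(f(312, -907) + 908420) = 1/(-907 + 908420) = 1/907513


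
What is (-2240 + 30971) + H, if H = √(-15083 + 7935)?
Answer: 28731 + 2*I*√1787 ≈ 28731.0 + 84.546*I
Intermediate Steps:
H = 2*I*√1787 (H = √(-7148) = 2*I*√1787 ≈ 84.546*I)
(-2240 + 30971) + H = (-2240 + 30971) + 2*I*√1787 = 28731 + 2*I*√1787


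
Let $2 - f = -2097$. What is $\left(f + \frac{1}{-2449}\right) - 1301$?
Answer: $\frac{1954301}{2449} \approx 798.0$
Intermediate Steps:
$f = 2099$ ($f = 2 - -2097 = 2 + 2097 = 2099$)
$\left(f + \frac{1}{-2449}\right) - 1301 = \left(2099 + \frac{1}{-2449}\right) - 1301 = \left(2099 - \frac{1}{2449}\right) - 1301 = \frac{5140450}{2449} - 1301 = \frac{1954301}{2449}$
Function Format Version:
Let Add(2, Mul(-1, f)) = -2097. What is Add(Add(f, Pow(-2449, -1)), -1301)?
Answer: Rational(1954301, 2449) ≈ 798.00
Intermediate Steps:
f = 2099 (f = Add(2, Mul(-1, -2097)) = Add(2, 2097) = 2099)
Add(Add(f, Pow(-2449, -1)), -1301) = Add(Add(2099, Pow(-2449, -1)), -1301) = Add(Add(2099, Rational(-1, 2449)), -1301) = Add(Rational(5140450, 2449), -1301) = Rational(1954301, 2449)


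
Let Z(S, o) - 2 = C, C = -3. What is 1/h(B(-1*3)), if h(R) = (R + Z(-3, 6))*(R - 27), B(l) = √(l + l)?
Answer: I/(7*(3*I + 4*√6)) ≈ 0.0040816 + 0.013331*I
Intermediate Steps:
Z(S, o) = -1 (Z(S, o) = 2 - 3 = -1)
B(l) = √2*√l (B(l) = √(2*l) = √2*√l)
h(R) = (-1 + R)*(-27 + R) (h(R) = (R - 1)*(R - 27) = (-1 + R)*(-27 + R))
1/h(B(-1*3)) = 1/(27 + (√2*√(-1*3))² - 28*√2*√(-1*3)) = 1/(27 + (√2*√(-3))² - 28*√2*√(-3)) = 1/(27 + (√2*(I*√3))² - 28*√2*I*√3) = 1/(27 + (I*√6)² - 28*I*√6) = 1/(27 - 6 - 28*I*√6) = 1/(21 - 28*I*√6)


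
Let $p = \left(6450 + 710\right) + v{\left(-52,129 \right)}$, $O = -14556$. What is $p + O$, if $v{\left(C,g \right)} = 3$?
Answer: $-7393$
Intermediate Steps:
$p = 7163$ ($p = \left(6450 + 710\right) + 3 = 7160 + 3 = 7163$)
$p + O = 7163 - 14556 = -7393$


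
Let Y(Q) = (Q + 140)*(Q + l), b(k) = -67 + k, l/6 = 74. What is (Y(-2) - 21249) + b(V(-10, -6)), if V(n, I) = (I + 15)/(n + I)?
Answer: 634871/16 ≈ 39679.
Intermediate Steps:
l = 444 (l = 6*74 = 444)
V(n, I) = (15 + I)/(I + n)
Y(Q) = (140 + Q)*(444 + Q) (Y(Q) = (Q + 140)*(Q + 444) = (140 + Q)*(444 + Q))
(Y(-2) - 21249) + b(V(-10, -6)) = ((62160 + (-2)² + 584*(-2)) - 21249) + (-67 + (15 - 6)/(-6 - 10)) = ((62160 + 4 - 1168) - 21249) + (-67 + 9/(-16)) = (60996 - 21249) + (-67 - 1/16*9) = 39747 + (-67 - 9/16) = 39747 - 1081/16 = 634871/16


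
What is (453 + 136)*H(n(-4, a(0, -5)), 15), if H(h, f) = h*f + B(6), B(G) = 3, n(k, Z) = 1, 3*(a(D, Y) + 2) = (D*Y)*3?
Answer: 10602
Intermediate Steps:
a(D, Y) = -2 + D*Y (a(D, Y) = -2 + ((D*Y)*3)/3 = -2 + (3*D*Y)/3 = -2 + D*Y)
H(h, f) = 3 + f*h (H(h, f) = h*f + 3 = f*h + 3 = 3 + f*h)
(453 + 136)*H(n(-4, a(0, -5)), 15) = (453 + 136)*(3 + 15*1) = 589*(3 + 15) = 589*18 = 10602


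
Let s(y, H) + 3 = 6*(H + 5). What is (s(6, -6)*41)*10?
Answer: -3690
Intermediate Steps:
s(y, H) = 27 + 6*H (s(y, H) = -3 + 6*(H + 5) = -3 + 6*(5 + H) = -3 + (30 + 6*H) = 27 + 6*H)
(s(6, -6)*41)*10 = ((27 + 6*(-6))*41)*10 = ((27 - 36)*41)*10 = -9*41*10 = -369*10 = -3690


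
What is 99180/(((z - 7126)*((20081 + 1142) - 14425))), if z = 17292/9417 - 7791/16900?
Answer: -292300541000/142740978921739 ≈ -0.0020478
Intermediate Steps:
z = 72955651/53049100 (z = 17292*(1/9417) - 7791*1/16900 = 5764/3139 - 7791/16900 = 72955651/53049100 ≈ 1.3752)
99180/(((z - 7126)*((20081 + 1142) - 14425))) = 99180/(((72955651/53049100 - 7126)*((20081 + 1142) - 14425))) = 99180/((-377954930949*(21223 - 14425)/53049100)) = 99180/((-377954930949/53049100*6798)) = 99180/(-1284668810295651/26524550) = 99180*(-26524550/1284668810295651) = -292300541000/142740978921739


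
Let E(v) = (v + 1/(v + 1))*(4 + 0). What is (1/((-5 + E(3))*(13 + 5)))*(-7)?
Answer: -7/144 ≈ -0.048611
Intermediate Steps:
E(v) = 4*v + 4/(1 + v) (E(v) = (v + 1/(1 + v))*4 = 4*v + 4/(1 + v))
(1/((-5 + E(3))*(13 + 5)))*(-7) = (1/((-5 + 4*(1 + 3 + 3²)/(1 + 3))*(13 + 5)))*(-7) = (1/(-5 + 4*(1 + 3 + 9)/4*18))*(-7) = ((1/18)/(-5 + 4*(¼)*13))*(-7) = ((1/18)/(-5 + 13))*(-7) = ((1/18)/8)*(-7) = ((⅛)*(1/18))*(-7) = (1/144)*(-7) = -7/144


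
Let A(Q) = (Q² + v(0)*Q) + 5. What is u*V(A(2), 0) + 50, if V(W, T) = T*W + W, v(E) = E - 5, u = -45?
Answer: 95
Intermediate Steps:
v(E) = -5 + E
A(Q) = 5 + Q² - 5*Q (A(Q) = (Q² + (-5 + 0)*Q) + 5 = (Q² - 5*Q) + 5 = 5 + Q² - 5*Q)
V(W, T) = W + T*W
u*V(A(2), 0) + 50 = -45*(5 + 2² - 5*2)*(1 + 0) + 50 = -45*(5 + 4 - 10) + 50 = -(-45) + 50 = -45*(-1) + 50 = 45 + 50 = 95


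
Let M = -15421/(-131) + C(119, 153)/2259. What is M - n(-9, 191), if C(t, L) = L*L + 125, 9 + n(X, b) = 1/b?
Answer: 7750933685/56522439 ≈ 137.13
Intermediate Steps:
n(X, b) = -9 + 1/b
C(t, L) = 125 + L² (C(t, L) = L² + 125 = 125 + L²)
M = 37918993/295929 (M = -15421/(-131) + (125 + 153²)/2259 = -15421*(-1/131) + (125 + 23409)*(1/2259) = 15421/131 + 23534*(1/2259) = 15421/131 + 23534/2259 = 37918993/295929 ≈ 128.14)
M - n(-9, 191) = 37918993/295929 - (-9 + 1/191) = 37918993/295929 - 1*(-1718/191) = 37918993/295929 + 1718/191 = 7750933685/56522439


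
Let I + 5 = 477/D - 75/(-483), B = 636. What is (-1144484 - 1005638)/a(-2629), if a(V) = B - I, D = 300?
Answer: -34616964200/10292001 ≈ -3363.5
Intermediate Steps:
I = -52401/16100 (I = -5 + (477/300 - 75/(-483)) = -5 + (477*(1/300) - 75*(-1/483)) = -5 + (159/100 + 25/161) = -5 + 28099/16100 = -52401/16100 ≈ -3.2547)
a(V) = 10292001/16100 (a(V) = 636 - 1*(-52401/16100) = 636 + 52401/16100 = 10292001/16100)
(-1144484 - 1005638)/a(-2629) = (-1144484 - 1005638)/(10292001/16100) = -2150122*16100/10292001 = -34616964200/10292001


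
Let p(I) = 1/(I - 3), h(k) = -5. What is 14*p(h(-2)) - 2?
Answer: -15/4 ≈ -3.7500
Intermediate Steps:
p(I) = 1/(-3 + I)
14*p(h(-2)) - 2 = 14/(-3 - 5) - 2 = 14/(-8) - 2 = 14*(-⅛) - 2 = -7/4 - 2 = -15/4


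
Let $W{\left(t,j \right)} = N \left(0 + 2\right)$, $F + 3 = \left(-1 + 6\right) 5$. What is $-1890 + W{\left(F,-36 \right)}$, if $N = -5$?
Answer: $-1900$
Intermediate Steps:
$F = 22$ ($F = -3 + \left(-1 + 6\right) 5 = -3 + 5 \cdot 5 = -3 + 25 = 22$)
$W{\left(t,j \right)} = -10$ ($W{\left(t,j \right)} = - 5 \left(0 + 2\right) = \left(-5\right) 2 = -10$)
$-1890 + W{\left(F,-36 \right)} = -1890 - 10 = -1900$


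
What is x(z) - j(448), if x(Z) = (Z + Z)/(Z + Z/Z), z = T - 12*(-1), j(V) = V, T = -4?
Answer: -4016/9 ≈ -446.22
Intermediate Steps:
z = 8 (z = -4 - 12*(-1) = -4 + 12 = 8)
x(Z) = 2*Z/(1 + Z) (x(Z) = (2*Z)/(Z + 1) = (2*Z)/(1 + Z) = 2*Z/(1 + Z))
x(z) - j(448) = 2*8/(1 + 8) - 1*448 = 2*8/9 - 448 = 2*8*(1/9) - 448 = 16/9 - 448 = -4016/9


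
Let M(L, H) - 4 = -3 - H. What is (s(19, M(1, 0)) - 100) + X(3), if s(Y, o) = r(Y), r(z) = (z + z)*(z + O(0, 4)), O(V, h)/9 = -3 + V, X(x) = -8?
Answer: -412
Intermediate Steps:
M(L, H) = 1 - H (M(L, H) = 4 + (-3 - H) = 1 - H)
O(V, h) = -27 + 9*V (O(V, h) = 9*(-3 + V) = -27 + 9*V)
r(z) = 2*z*(-27 + z) (r(z) = (z + z)*(z + (-27 + 9*0)) = (2*z)*(z + (-27 + 0)) = (2*z)*(z - 27) = (2*z)*(-27 + z) = 2*z*(-27 + z))
s(Y, o) = 2*Y*(-27 + Y)
(s(19, M(1, 0)) - 100) + X(3) = (2*19*(-27 + 19) - 100) - 8 = (2*19*(-8) - 100) - 8 = (-304 - 100) - 8 = -404 - 8 = -412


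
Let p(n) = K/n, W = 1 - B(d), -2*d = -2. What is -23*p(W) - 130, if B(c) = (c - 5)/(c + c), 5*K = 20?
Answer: -482/3 ≈ -160.67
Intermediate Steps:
K = 4 (K = (⅕)*20 = 4)
d = 1 (d = -½*(-2) = 1)
B(c) = (-5 + c)/(2*c) (B(c) = (-5 + c)/((2*c)) = (-5 + c)*(1/(2*c)) = (-5 + c)/(2*c))
W = 3 (W = 1 - (-5 + 1)/(2*1) = 1 - (-4)/2 = 1 - 1*(-2) = 1 + 2 = 3)
p(n) = 4/n
-23*p(W) - 130 = -92/3 - 130 = -482/3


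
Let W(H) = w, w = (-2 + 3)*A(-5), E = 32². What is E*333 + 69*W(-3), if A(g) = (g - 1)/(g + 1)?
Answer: 682191/2 ≈ 3.4110e+5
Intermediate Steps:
E = 1024
A(g) = (-1 + g)/(1 + g)
w = 3/2 (w = (-2 + 3)*((-1 - 5)/(1 - 5)) = 1*(-6/(-4)) = 1*(-¼*(-6)) = 1*(3/2) = 3/2 ≈ 1.5000)
W(H) = 3/2
E*333 + 69*W(-3) = 1024*333 + 69*(3/2) = 340992 + 207/2 = 682191/2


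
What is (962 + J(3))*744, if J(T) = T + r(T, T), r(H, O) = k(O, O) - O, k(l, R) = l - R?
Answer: 715728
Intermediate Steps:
r(H, O) = -O (r(H, O) = (O - O) - O = 0 - O = -O)
J(T) = 0 (J(T) = T - T = 0)
(962 + J(3))*744 = (962 + 0)*744 = 962*744 = 715728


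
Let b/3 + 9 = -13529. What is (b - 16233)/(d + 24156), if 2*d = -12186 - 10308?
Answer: -18949/4303 ≈ -4.4037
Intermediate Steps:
b = -40614 (b = -27 + 3*(-13529) = -27 - 40587 = -40614)
d = -11247 (d = (-12186 - 10308)/2 = (½)*(-22494) = -11247)
(b - 16233)/(d + 24156) = (-40614 - 16233)/(-11247 + 24156) = -56847/12909 = -56847*1/12909 = -18949/4303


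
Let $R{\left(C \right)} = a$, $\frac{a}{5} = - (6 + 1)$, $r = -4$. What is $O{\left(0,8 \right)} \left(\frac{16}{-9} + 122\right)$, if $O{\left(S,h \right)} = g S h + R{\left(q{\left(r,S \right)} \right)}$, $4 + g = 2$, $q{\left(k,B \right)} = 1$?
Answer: $- \frac{37870}{9} \approx -4207.8$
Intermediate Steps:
$a = -35$ ($a = 5 \left(- (6 + 1)\right) = 5 \left(\left(-1\right) 7\right) = 5 \left(-7\right) = -35$)
$R{\left(C \right)} = -35$
$g = -2$ ($g = -4 + 2 = -2$)
$O{\left(S,h \right)} = -35 - 2 S h$ ($O{\left(S,h \right)} = - 2 S h - 35 = -35 - 2 S h$)
$O{\left(0,8 \right)} \left(\frac{16}{-9} + 122\right) = \left(-35 - 0 \cdot 8\right) \left(\frac{16}{-9} + 122\right) = \left(-35 + 0\right) \left(16 \left(- \frac{1}{9}\right) + 122\right) = - 35 \left(- \frac{16}{9} + 122\right) = \left(-35\right) \frac{1082}{9} = - \frac{37870}{9}$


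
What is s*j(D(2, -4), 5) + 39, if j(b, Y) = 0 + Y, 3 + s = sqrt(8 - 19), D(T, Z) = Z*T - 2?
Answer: 24 + 5*I*sqrt(11) ≈ 24.0 + 16.583*I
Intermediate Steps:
D(T, Z) = -2 + T*Z (D(T, Z) = T*Z - 2 = -2 + T*Z)
s = -3 + I*sqrt(11) (s = -3 + sqrt(8 - 19) = -3 + sqrt(-11) = -3 + I*sqrt(11) ≈ -3.0 + 3.3166*I)
j(b, Y) = Y
s*j(D(2, -4), 5) + 39 = (-3 + I*sqrt(11))*5 + 39 = (-15 + 5*I*sqrt(11)) + 39 = 24 + 5*I*sqrt(11)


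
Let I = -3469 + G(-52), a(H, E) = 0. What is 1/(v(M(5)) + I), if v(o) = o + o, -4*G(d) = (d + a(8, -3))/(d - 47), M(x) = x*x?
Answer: -99/338494 ≈ -0.00029247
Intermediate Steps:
M(x) = x²
G(d) = -d/(4*(-47 + d)) (G(d) = -(d + 0)/(4*(d - 47)) = -d/(4*(-47 + d)))
v(o) = 2*o
I = -343444/99 (I = -3469 - 1*(-52)/(-188 + 4*(-52)) = -3469 - 1*(-52)/(-188 - 208) = -3469 - 1*(-52)/(-396) = -3469 - 1*(-52)*(-1/396) = -3469 - 13/99 = -343444/99 ≈ -3469.1)
1/(v(M(5)) + I) = 1/(2*5² - 343444/99) = 1/(2*25 - 343444/99) = 1/(50 - 343444/99) = 1/(-338494/99) = -99/338494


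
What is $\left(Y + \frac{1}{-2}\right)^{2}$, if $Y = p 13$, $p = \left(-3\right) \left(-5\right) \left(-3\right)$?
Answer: $\frac{1371241}{4} \approx 3.4281 \cdot 10^{5}$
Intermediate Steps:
$p = -45$ ($p = 15 \left(-3\right) = -45$)
$Y = -585$ ($Y = \left(-45\right) 13 = -585$)
$\left(Y + \frac{1}{-2}\right)^{2} = \left(-585 + \frac{1}{-2}\right)^{2} = \left(-585 - \frac{1}{2}\right)^{2} = \left(- \frac{1171}{2}\right)^{2} = \frac{1371241}{4}$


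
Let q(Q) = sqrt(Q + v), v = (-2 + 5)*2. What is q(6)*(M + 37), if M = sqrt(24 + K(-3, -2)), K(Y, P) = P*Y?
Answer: 2*sqrt(3)*(37 + sqrt(30)) ≈ 147.15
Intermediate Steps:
v = 6 (v = 3*2 = 6)
q(Q) = sqrt(6 + Q) (q(Q) = sqrt(Q + 6) = sqrt(6 + Q))
M = sqrt(30) (M = sqrt(24 - 2*(-3)) = sqrt(24 + 6) = sqrt(30) ≈ 5.4772)
q(6)*(M + 37) = sqrt(6 + 6)*(sqrt(30) + 37) = sqrt(12)*(37 + sqrt(30)) = (2*sqrt(3))*(37 + sqrt(30)) = 2*sqrt(3)*(37 + sqrt(30))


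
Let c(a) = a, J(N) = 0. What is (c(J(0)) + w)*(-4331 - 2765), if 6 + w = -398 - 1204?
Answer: 11410368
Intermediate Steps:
w = -1608 (w = -6 + (-398 - 1204) = -6 - 1602 = -1608)
(c(J(0)) + w)*(-4331 - 2765) = (0 - 1608)*(-4331 - 2765) = -1608*(-7096) = 11410368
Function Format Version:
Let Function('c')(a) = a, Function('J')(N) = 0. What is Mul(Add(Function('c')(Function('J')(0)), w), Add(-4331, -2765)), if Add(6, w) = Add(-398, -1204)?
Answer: 11410368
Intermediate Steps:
w = -1608 (w = Add(-6, Add(-398, -1204)) = Add(-6, -1602) = -1608)
Mul(Add(Function('c')(Function('J')(0)), w), Add(-4331, -2765)) = Mul(Add(0, -1608), Add(-4331, -2765)) = Mul(-1608, -7096) = 11410368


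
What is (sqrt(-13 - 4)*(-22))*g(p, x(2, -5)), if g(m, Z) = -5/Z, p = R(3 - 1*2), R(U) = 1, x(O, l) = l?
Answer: -22*I*sqrt(17) ≈ -90.708*I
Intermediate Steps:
p = 1
(sqrt(-13 - 4)*(-22))*g(p, x(2, -5)) = (sqrt(-13 - 4)*(-22))*(-5/(-5)) = (sqrt(-17)*(-22))*(-5*(-1/5)) = ((I*sqrt(17))*(-22))*1 = -22*I*sqrt(17)*1 = -22*I*sqrt(17)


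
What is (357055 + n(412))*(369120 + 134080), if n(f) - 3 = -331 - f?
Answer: 179297708000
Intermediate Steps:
n(f) = -328 - f (n(f) = 3 + (-331 - f) = -328 - f)
(357055 + n(412))*(369120 + 134080) = (357055 + (-328 - 1*412))*(369120 + 134080) = (357055 + (-328 - 412))*503200 = (357055 - 740)*503200 = 356315*503200 = 179297708000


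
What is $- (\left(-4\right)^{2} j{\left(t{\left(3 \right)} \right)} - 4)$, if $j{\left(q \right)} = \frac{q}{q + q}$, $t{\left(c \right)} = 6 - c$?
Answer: $-4$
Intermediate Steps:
$j{\left(q \right)} = \frac{1}{2}$ ($j{\left(q \right)} = \frac{q}{2 q} = q \frac{1}{2 q} = \frac{1}{2}$)
$- (\left(-4\right)^{2} j{\left(t{\left(3 \right)} \right)} - 4) = - (\left(-4\right)^{2} \cdot \frac{1}{2} - 4) = - (16 \cdot \frac{1}{2} - 4) = - (8 - 4) = \left(-1\right) 4 = -4$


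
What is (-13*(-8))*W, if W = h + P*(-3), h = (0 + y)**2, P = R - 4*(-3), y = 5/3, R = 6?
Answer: -47944/9 ≈ -5327.1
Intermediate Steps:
y = 5/3 (y = 5*(1/3) = 5/3 ≈ 1.6667)
P = 18 (P = 6 - 4*(-3) = 6 + 12 = 18)
h = 25/9 (h = (0 + 5/3)**2 = (5/3)**2 = 25/9 ≈ 2.7778)
W = -461/9 (W = 25/9 + 18*(-3) = 25/9 - 54 = -461/9 ≈ -51.222)
(-13*(-8))*W = -13*(-8)*(-461/9) = 104*(-461/9) = -47944/9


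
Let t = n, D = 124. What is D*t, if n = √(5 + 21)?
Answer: 124*√26 ≈ 632.28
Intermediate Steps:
n = √26 ≈ 5.0990
t = √26 ≈ 5.0990
D*t = 124*√26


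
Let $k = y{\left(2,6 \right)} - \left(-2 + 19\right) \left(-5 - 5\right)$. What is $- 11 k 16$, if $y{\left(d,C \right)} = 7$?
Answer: $-31152$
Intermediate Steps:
$k = 177$ ($k = 7 - \left(-2 + 19\right) \left(-5 - 5\right) = 7 - 17 \left(-10\right) = 7 - -170 = 7 + 170 = 177$)
$- 11 k 16 = \left(-11\right) 177 \cdot 16 = \left(-1947\right) 16 = -31152$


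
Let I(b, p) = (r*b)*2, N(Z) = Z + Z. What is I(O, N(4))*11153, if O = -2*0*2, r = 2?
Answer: 0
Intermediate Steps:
N(Z) = 2*Z
O = 0 (O = 0*2 = 0)
I(b, p) = 4*b (I(b, p) = (2*b)*2 = 4*b)
I(O, N(4))*11153 = (4*0)*11153 = 0*11153 = 0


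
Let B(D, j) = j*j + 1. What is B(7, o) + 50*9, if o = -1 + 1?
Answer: 451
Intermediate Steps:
o = 0
B(D, j) = 1 + j² (B(D, j) = j² + 1 = 1 + j²)
B(7, o) + 50*9 = (1 + 0²) + 50*9 = (1 + 0) + 450 = 1 + 450 = 451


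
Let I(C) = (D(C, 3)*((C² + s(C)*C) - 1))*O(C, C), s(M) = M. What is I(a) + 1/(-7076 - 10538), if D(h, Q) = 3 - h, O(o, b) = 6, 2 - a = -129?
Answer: -464279112193/17614 ≈ -2.6359e+7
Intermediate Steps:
a = 131 (a = 2 - 1*(-129) = 2 + 129 = 131)
I(C) = 6*(-1 + 2*C²)*(3 - C) (I(C) = ((3 - C)*((C² + C*C) - 1))*6 = ((3 - C)*((C² + C²) - 1))*6 = ((3 - C)*(2*C² - 1))*6 = ((3 - C)*(-1 + 2*C²))*6 = ((-1 + 2*C²)*(3 - C))*6 = 6*(-1 + 2*C²)*(3 - C))
I(a) + 1/(-7076 - 10538) = -6*(-1 + 2*131²)*(-3 + 131) + 1/(-7076 - 10538) = -6*(-1 + 2*17161)*128 + 1/(-17614) = -6*(-1 + 34322)*128 - 1/17614 = -6*34321*128 - 1/17614 = -26358528 - 1/17614 = -464279112193/17614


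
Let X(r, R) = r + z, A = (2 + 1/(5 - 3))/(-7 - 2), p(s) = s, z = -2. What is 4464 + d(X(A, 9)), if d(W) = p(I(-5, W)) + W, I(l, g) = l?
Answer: 80221/18 ≈ 4456.7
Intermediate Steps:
A = -5/18 (A = (2 + 1/2)/(-9) = (2 + ½)*(-⅑) = (5/2)*(-⅑) = -5/18 ≈ -0.27778)
X(r, R) = -2 + r (X(r, R) = r - 2 = -2 + r)
d(W) = -5 + W
4464 + d(X(A, 9)) = 4464 + (-5 + (-2 - 5/18)) = 4464 + (-5 - 41/18) = 4464 - 131/18 = 80221/18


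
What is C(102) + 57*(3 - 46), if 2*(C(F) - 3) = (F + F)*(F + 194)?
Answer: 27744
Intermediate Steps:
C(F) = 3 + F*(194 + F) (C(F) = 3 + ((F + F)*(F + 194))/2 = 3 + ((2*F)*(194 + F))/2 = 3 + (2*F*(194 + F))/2 = 3 + F*(194 + F))
C(102) + 57*(3 - 46) = (3 + 102**2 + 194*102) + 57*(3 - 46) = (3 + 10404 + 19788) + 57*(-43) = 30195 - 2451 = 27744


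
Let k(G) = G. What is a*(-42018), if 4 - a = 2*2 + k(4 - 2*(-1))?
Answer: 252108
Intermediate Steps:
a = -6 (a = 4 - (2*2 + (4 - 2*(-1))) = 4 - (4 + (4 + 2)) = 4 - (4 + 6) = 4 - 1*10 = 4 - 10 = -6)
a*(-42018) = -6*(-42018) = 252108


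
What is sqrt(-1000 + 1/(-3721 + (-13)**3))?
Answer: I*sqrt(35022729918)/5918 ≈ 31.623*I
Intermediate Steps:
sqrt(-1000 + 1/(-3721 + (-13)**3)) = sqrt(-1000 + 1/(-3721 - 2197)) = sqrt(-1000 + 1/(-5918)) = sqrt(-1000 - 1/5918) = sqrt(-5918001/5918) = I*sqrt(35022729918)/5918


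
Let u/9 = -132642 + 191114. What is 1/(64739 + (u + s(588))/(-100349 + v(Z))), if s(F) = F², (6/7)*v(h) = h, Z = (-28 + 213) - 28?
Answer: 600995/38902583353 ≈ 1.5449e-5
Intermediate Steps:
u = 526248 (u = 9*(-132642 + 191114) = 9*58472 = 526248)
Z = 157 (Z = 185 - 28 = 157)
v(h) = 7*h/6
1/(64739 + (u + s(588))/(-100349 + v(Z))) = 1/(64739 + (526248 + 588²)/(-100349 + (7/6)*157)) = 1/(64739 + (526248 + 345744)/(-100349 + 1099/6)) = 1/(64739 + 871992/(-600995/6)) = 1/(64739 + 871992*(-6/600995)) = 1/(64739 - 5231952/600995) = 1/(38902583353/600995) = 600995/38902583353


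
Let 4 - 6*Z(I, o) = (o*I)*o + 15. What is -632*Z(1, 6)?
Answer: 14852/3 ≈ 4950.7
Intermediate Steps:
Z(I, o) = -11/6 - I*o²/6 (Z(I, o) = ⅔ - ((o*I)*o + 15)/6 = ⅔ - ((I*o)*o + 15)/6 = ⅔ - (I*o² + 15)/6 = ⅔ - (15 + I*o²)/6 = ⅔ + (-5/2 - I*o²/6) = -11/6 - I*o²/6)
-632*Z(1, 6) = -632*(-11/6 - ⅙*1*6²) = -632*(-11/6 - ⅙*1*36) = -632*(-11/6 - 6) = -632*(-47/6) = 14852/3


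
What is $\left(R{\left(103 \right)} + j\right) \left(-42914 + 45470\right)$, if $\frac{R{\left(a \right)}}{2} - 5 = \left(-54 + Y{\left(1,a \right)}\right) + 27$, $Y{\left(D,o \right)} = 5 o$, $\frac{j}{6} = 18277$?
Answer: $282816288$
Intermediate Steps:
$j = 109662$ ($j = 6 \cdot 18277 = 109662$)
$R{\left(a \right)} = -44 + 10 a$ ($R{\left(a \right)} = 10 + 2 \left(\left(-54 + 5 a\right) + 27\right) = 10 + 2 \left(-27 + 5 a\right) = 10 + \left(-54 + 10 a\right) = -44 + 10 a$)
$\left(R{\left(103 \right)} + j\right) \left(-42914 + 45470\right) = \left(\left(-44 + 10 \cdot 103\right) + 109662\right) \left(-42914 + 45470\right) = \left(\left(-44 + 1030\right) + 109662\right) 2556 = \left(986 + 109662\right) 2556 = 110648 \cdot 2556 = 282816288$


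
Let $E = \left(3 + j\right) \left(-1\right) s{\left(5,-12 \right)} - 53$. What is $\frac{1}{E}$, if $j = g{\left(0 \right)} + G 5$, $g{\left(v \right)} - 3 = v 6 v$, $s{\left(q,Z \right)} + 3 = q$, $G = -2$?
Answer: $- \frac{1}{45} \approx -0.022222$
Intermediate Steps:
$s{\left(q,Z \right)} = -3 + q$
$g{\left(v \right)} = 3 + 6 v^{2}$ ($g{\left(v \right)} = 3 + v 6 v = 3 + 6 v v = 3 + 6 v^{2}$)
$j = -7$ ($j = \left(3 + 6 \cdot 0^{2}\right) - 10 = \left(3 + 6 \cdot 0\right) - 10 = \left(3 + 0\right) - 10 = 3 - 10 = -7$)
$E = -45$ ($E = \left(3 - 7\right) \left(-1\right) \left(-3 + 5\right) - 53 = \left(-4\right) \left(-1\right) 2 - 53 = 4 \cdot 2 - 53 = 8 - 53 = -45$)
$\frac{1}{E} = \frac{1}{-45} = - \frac{1}{45}$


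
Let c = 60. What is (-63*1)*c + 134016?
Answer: 130236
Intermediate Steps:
(-63*1)*c + 134016 = -63*1*60 + 134016 = -63*60 + 134016 = -3780 + 134016 = 130236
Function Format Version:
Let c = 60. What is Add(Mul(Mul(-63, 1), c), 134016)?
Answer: 130236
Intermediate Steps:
Add(Mul(Mul(-63, 1), c), 134016) = Add(Mul(Mul(-63, 1), 60), 134016) = Add(Mul(-63, 60), 134016) = Add(-3780, 134016) = 130236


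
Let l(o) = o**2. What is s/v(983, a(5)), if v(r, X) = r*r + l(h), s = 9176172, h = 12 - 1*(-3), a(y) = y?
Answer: 4588086/483257 ≈ 9.4941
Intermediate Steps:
h = 15 (h = 12 + 3 = 15)
v(r, X) = 225 + r**2 (v(r, X) = r*r + 15**2 = r**2 + 225 = 225 + r**2)
s/v(983, a(5)) = 9176172/(225 + 983**2) = 9176172/(225 + 966289) = 9176172/966514 = 9176172*(1/966514) = 4588086/483257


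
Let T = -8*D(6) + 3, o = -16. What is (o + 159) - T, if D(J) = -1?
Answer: 132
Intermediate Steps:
T = 11 (T = -8*(-1) + 3 = 8 + 3 = 11)
(o + 159) - T = (-16 + 159) - 1*11 = 143 - 11 = 132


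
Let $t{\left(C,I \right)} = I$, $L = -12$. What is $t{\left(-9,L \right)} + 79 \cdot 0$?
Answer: $-12$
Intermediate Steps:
$t{\left(-9,L \right)} + 79 \cdot 0 = -12 + 79 \cdot 0 = -12 + 0 = -12$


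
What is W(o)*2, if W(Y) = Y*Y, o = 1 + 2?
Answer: 18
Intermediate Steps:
o = 3
W(Y) = Y²
W(o)*2 = 3²*2 = 9*2 = 18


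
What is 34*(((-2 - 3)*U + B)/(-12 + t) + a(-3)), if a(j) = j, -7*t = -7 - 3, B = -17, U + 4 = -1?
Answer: -4726/37 ≈ -127.73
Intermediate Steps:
U = -5 (U = -4 - 1 = -5)
t = 10/7 (t = -(-7 - 3)/7 = -1/7*(-10) = 10/7 ≈ 1.4286)
34*(((-2 - 3)*U + B)/(-12 + t) + a(-3)) = 34*(((-2 - 3)*(-5) - 17)/(-12 + 10/7) - 3) = 34*((-5*(-5) - 17)/(-74/7) - 3) = 34*((25 - 17)*(-7/74) - 3) = 34*(8*(-7/74) - 3) = 34*(-28/37 - 3) = 34*(-139/37) = -4726/37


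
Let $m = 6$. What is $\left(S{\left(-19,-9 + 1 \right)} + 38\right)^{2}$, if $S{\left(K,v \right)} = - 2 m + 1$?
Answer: $729$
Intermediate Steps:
$S{\left(K,v \right)} = -11$ ($S{\left(K,v \right)} = \left(-2\right) 6 + 1 = -12 + 1 = -11$)
$\left(S{\left(-19,-9 + 1 \right)} + 38\right)^{2} = \left(-11 + 38\right)^{2} = 27^{2} = 729$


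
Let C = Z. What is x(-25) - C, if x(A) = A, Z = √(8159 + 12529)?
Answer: -25 - 4*√1293 ≈ -168.83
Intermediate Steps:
Z = 4*√1293 (Z = √20688 = 4*√1293 ≈ 143.83)
C = 4*√1293 ≈ 143.83
x(-25) - C = -25 - 4*√1293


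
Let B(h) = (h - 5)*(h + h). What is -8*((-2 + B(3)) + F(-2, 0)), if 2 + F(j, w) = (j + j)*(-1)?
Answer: 96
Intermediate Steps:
F(j, w) = -2 - 2*j (F(j, w) = -2 + (j + j)*(-1) = -2 + (2*j)*(-1) = -2 - 2*j)
B(h) = 2*h*(-5 + h) (B(h) = (-5 + h)*(2*h) = 2*h*(-5 + h))
-8*((-2 + B(3)) + F(-2, 0)) = -8*((-2 + 2*3*(-5 + 3)) + (-2 - 2*(-2))) = -8*((-2 + 2*3*(-2)) + (-2 + 4)) = -8*((-2 - 12) + 2) = -8*(-14 + 2) = -8*(-12) = 96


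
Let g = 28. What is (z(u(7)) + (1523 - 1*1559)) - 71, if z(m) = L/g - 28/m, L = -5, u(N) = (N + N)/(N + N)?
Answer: -3785/28 ≈ -135.18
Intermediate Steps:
u(N) = 1 (u(N) = (2*N)/((2*N)) = (2*N)*(1/(2*N)) = 1)
z(m) = -5/28 - 28/m
(z(u(7)) + (1523 - 1*1559)) - 71 = ((-5/28 - 28/1) + (1523 - 1*1559)) - 71 = ((-5/28 - 28*1) + (1523 - 1559)) - 71 = ((-5/28 - 28) - 36) - 71 = (-789/28 - 36) - 71 = -1797/28 - 71 = -3785/28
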